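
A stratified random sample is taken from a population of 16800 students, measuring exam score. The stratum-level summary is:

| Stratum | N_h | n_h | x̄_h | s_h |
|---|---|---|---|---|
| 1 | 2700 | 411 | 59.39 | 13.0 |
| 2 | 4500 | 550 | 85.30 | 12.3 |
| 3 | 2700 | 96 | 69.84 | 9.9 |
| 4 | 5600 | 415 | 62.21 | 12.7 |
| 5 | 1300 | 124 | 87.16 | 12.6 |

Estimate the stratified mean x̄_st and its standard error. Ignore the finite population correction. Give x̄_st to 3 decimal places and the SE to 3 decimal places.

x̄_st = Σ W_h x̄_h = (2700·59.39 + 4500·85.30 + 2700·69.84 + 5600·62.21 + 1300·87.16)/16800 = 71.09851
V̂(x̄_st) = Σ W_h² s_h²/n_h, with W_h = N_h/N and N = 16800:
  stratum 1: (2700/16800)²·13.0²/411 = 0.0106207
  stratum 2: (4500/16800)²·12.3²/550 = 0.0197358
  stratum 3: (2700/16800)²·9.9²/96 = 0.0263699
  stratum 4: (5600/16800)²·12.7²/415 = 0.0431834
  stratum 5: (1300/16800)²·12.6²/124 = 0.00766633
V̂(x̄_st) = 0.107576
SE(x̄_st) = √0.107576 = 0.327988

x̄_st ≈ 71.099, SE ≈ 0.328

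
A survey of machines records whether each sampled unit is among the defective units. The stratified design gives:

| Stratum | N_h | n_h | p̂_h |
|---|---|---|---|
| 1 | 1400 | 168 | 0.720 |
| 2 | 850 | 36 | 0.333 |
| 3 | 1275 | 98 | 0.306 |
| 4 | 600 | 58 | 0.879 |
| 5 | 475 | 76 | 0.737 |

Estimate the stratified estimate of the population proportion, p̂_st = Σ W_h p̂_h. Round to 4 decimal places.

p̂_st ≈ 0.5562

N = 4600; stratum weights W_h = N_h/N.
p̂_st = Σ W_h p̂_h = (1400·0.720 + 850·0.333 + 1275·0.306 + 600·0.879 + 475·0.737)/4600 = 0.55623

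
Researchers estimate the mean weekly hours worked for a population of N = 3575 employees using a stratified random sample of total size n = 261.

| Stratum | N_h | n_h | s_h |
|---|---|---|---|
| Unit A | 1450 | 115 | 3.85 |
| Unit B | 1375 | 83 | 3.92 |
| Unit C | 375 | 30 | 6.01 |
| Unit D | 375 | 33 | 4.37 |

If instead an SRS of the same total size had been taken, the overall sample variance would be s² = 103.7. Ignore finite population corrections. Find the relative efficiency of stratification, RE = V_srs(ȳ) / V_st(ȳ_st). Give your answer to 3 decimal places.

V̂(ȳ_st) = Σ W_h² s_h²/n_h, with W_h = N_h/N and N = 3575:
  stratum Unit A: (1450/3575)²·3.85²/115 = 0.0212035
  stratum Unit B: (1375/3575)²·3.92²/83 = 0.0273872
  stratum Unit C: (375/3575)²·6.01²/30 = 0.0132476
  stratum Unit D: (375/3575)²·4.37²/33 = 0.00636736
V_st = 0.0682057
V_srs = s²/n = 103.7/261 = 0.397318
Relative efficiency = V_srs / V_st = 0.397318/0.0682057 = 5.8253

RE ≈ 5.825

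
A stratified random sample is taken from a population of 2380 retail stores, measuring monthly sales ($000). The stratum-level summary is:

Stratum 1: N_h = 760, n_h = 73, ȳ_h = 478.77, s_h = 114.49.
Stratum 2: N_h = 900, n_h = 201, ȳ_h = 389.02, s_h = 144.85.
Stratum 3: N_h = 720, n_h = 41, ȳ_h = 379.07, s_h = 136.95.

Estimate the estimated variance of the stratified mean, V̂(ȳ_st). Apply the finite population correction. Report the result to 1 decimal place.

V̂(ȳ_st) ≈ 67.6

V̂(ȳ_st) = Σ W_h² (1 − n_h/N_h) s_h²/n_h, with W_h = N_h/N and N = 2380:
  stratum 1: (760/2380)²·(1 − 73/760)·114.49²/73 = 16.5512
  stratum 2: (900/2380)²·(1 − 201/900)·144.85²/201 = 11.5933
  stratum 3: (720/2380)²·(1 − 41/720)·136.95²/41 = 39.481
V̂(ȳ_st) = 67.6255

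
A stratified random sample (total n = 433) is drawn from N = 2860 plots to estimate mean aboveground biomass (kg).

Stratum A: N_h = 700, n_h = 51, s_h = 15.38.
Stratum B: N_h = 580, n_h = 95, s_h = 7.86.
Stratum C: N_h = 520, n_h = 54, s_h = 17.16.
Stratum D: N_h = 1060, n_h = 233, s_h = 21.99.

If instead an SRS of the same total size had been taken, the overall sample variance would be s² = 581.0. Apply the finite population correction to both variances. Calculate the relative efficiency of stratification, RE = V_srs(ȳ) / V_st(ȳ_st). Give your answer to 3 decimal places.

RE ≈ 1.715

V̂(ȳ_st) = Σ W_h² (1 − n_h/N_h) s_h²/n_h, with W_h = N_h/N and N = 2860:
  stratum A: (700/2860)²·(1 − 51/700)·15.38²/51 = 0.257604
  stratum B: (580/2860)²·(1 − 95/580)·7.86²/95 = 0.0223645
  stratum C: (520/2860)²·(1 − 54/520)·17.16²/54 = 0.161547
  stratum D: (1060/2860)²·(1 − 233/1060)·21.99²/233 = 0.22242
V_st = 0.663936
V_srs = (1 − 433/2860)·581.0/433 = 1.13865
Relative efficiency = V_srs / V_st = 1.13865/0.663936 = 1.7150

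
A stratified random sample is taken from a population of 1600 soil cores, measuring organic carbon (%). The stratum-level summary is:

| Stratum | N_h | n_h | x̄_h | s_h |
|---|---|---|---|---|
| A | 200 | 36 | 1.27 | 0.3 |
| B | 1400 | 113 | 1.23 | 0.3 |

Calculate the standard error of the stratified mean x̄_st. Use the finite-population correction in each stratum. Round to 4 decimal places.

SE(x̄_st) ≈ 0.0243

V̂(x̄_st) = Σ W_h² (1 − n_h/N_h) s_h²/n_h, with W_h = N_h/N and N = 1600:
  stratum A: (200/1600)²·(1 − 36/200)·0.3²/36 = 3.20313e-05
  stratum B: (1400/1600)²·(1 − 113/1400)·0.3²/113 = 0.000560571
V̂(x̄_st) = 0.000592602
SE(x̄_st) = √0.000592602 = 0.0243434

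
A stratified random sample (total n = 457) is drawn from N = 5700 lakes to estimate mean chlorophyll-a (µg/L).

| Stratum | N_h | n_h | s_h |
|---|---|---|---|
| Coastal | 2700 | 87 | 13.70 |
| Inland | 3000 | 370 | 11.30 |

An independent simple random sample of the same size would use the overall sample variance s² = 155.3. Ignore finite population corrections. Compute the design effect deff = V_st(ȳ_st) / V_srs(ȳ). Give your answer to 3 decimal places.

deff ≈ 1.706

V̂(ȳ_st) = Σ W_h² s_h²/n_h, with W_h = N_h/N and N = 5700:
  stratum Coastal: (2700/5700)²·13.70²/87 = 0.484061
  stratum Inland: (3000/5700)²·11.30²/370 = 0.0955978
V_st = 0.579658
V_srs = s²/n = 155.3/457 = 0.339825
deff = V_st / V_srs = 0.579658/0.339825 = 1.7058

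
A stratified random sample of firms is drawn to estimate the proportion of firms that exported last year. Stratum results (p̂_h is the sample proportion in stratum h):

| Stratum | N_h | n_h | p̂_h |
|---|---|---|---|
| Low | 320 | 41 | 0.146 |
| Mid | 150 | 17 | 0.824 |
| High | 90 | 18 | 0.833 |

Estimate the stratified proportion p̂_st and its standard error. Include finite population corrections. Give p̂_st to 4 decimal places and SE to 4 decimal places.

p̂_st ≈ 0.4380, SE ≈ 0.0404

N = 560; stratum weights W_h = N_h/N.
p̂_st = Σ W_h p̂_h = (320·0.146 + 150·0.824 + 90·0.833)/560 = 0.43802
V̂(p̂_st) = Σ W_h² (1 − n_h/N_h) p̂_h(1−p̂_h)/(n_h−1):
  stratum Low: (320/560)²·(1 − 41/320)·0.146·0.854/40 = 0.000887419
  stratum Mid: (150/560)²·(1 − 17/150)·0.824·0.176/16 = 0.000576616
  stratum High: (90/560)²·(1 − 18/90)·0.833·0.167/17 = 0.000169088
V̂(p̂_st) = 0.00163312; SE = √V̂ = 0.0404119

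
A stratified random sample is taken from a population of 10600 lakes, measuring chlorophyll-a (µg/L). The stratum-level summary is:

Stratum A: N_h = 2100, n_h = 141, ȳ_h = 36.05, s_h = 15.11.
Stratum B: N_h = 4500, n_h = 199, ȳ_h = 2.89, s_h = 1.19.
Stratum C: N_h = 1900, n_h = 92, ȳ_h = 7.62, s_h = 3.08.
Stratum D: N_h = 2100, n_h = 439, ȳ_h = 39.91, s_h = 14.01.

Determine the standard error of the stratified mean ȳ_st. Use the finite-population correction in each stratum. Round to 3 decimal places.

SE(ȳ_st) ≈ 0.278

V̂(ȳ_st) = Σ W_h² (1 − n_h/N_h) s_h²/n_h, with W_h = N_h/N and N = 10600:
  stratum A: (2100/10600)²·(1 − 141/2100)·15.11²/141 = 0.059286
  stratum B: (4500/10600)²·(1 − 199/4500)·1.19²/199 = 0.00122578
  stratum C: (1900/10600)²·(1 − 92/1900)·3.08²/92 = 0.00315249
  stratum D: (2100/10600)²·(1 − 439/2100)·14.01²/439 = 0.01388
V̂(ȳ_st) = 0.0775442
SE(ȳ_st) = √0.0775442 = 0.278468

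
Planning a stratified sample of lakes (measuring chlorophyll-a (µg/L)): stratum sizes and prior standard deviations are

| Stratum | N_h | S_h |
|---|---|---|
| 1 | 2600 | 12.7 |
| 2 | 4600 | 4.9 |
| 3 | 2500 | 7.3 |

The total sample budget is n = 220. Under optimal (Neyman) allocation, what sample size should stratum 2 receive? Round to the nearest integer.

67

Neyman allocation: n_h = n · N_h S_h / Σ N_i S_i, with n = 220.
  stratum 1: N_h·S_h = 2600·12.7 = 33020.00
  stratum 2: N_h·S_h = 4600·4.9 = 22540.00
  stratum 3: N_h·S_h = 2500·7.3 = 18250.00
Σ N_h S_h = 73810.00
n for stratum 2 = 220·22540.00/73810.00 = 67.183 → 67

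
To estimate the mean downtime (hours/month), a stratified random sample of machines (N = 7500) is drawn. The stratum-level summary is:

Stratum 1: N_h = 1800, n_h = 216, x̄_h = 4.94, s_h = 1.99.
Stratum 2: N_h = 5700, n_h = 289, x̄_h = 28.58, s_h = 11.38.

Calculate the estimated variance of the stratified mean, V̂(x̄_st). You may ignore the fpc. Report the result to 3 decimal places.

V̂(x̄_st) = Σ W_h² s_h²/n_h, with W_h = N_h/N and N = 7500:
  stratum 1: (1800/7500)²·1.99²/216 = 0.00105603
  stratum 2: (5700/7500)²·11.38²/289 = 0.25883
V̂(x̄_st) = 0.259886

V̂(x̄_st) ≈ 0.260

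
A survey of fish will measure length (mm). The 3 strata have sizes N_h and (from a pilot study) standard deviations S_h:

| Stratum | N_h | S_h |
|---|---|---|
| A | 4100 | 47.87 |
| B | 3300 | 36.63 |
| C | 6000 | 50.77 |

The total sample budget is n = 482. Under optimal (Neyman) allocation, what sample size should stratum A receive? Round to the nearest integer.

152

Neyman allocation: n_h = n · N_h S_h / Σ N_i S_i, with n = 482.
  stratum A: N_h·S_h = 4100·47.87 = 196267.00
  stratum B: N_h·S_h = 3300·36.63 = 120879.00
  stratum C: N_h·S_h = 6000·50.77 = 304620.00
Σ N_h S_h = 621766.00
n for stratum A = 482·196267.00/621766.00 = 152.148 → 152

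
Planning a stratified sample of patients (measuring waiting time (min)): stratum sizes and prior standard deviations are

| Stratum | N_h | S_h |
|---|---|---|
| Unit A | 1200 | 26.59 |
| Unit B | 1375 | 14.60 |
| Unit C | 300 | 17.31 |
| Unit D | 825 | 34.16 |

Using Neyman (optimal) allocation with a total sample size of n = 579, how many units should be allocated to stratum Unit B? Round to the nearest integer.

136

Neyman allocation: n_h = n · N_h S_h / Σ N_i S_i, with n = 579.
  stratum Unit A: N_h·S_h = 1200·26.59 = 31908.00
  stratum Unit B: N_h·S_h = 1375·14.60 = 20075.00
  stratum Unit C: N_h·S_h = 300·17.31 = 5193.00
  stratum Unit D: N_h·S_h = 825·34.16 = 28182.00
Σ N_h S_h = 85358.00
n for stratum Unit B = 579·20075.00/85358.00 = 136.173 → 136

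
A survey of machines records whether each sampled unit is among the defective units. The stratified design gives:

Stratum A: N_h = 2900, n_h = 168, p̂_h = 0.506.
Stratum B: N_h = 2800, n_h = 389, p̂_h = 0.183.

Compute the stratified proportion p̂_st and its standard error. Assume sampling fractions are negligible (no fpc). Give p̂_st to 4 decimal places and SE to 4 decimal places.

p̂_st ≈ 0.3473, SE ≈ 0.0219

N = 5700; stratum weights W_h = N_h/N.
p̂_st = Σ W_h p̂_h = (2900·0.506 + 2800·0.183)/5700 = 0.34733
V̂(p̂_st) = Σ W_h² p̂_h(1−p̂_h)/(n_h−1):
  stratum A: (2900/5700)²·0.506·0.494/167 = 0.000387443
  stratum B: (2800/5700)²·0.183·0.817/388 = 9.29839e-05
V̂(p̂_st) = 0.000480426; SE = √V̂ = 0.0219186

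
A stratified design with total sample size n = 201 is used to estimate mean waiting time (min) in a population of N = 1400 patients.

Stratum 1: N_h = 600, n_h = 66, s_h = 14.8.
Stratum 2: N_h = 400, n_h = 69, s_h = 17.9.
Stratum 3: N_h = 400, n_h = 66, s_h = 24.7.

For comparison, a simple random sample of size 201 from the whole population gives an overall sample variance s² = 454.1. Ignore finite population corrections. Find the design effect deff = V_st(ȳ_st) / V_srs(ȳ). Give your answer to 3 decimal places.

deff ≈ 0.772

V̂(ȳ_st) = Σ W_h² s_h²/n_h, with W_h = N_h/N and N = 1400:
  stratum 1: (600/1400)²·14.8²/66 = 0.609573
  stratum 2: (400/1400)²·17.9²/69 = 0.379071
  stratum 3: (400/1400)²·24.7²/66 = 0.754595
V_st = 1.74324
V_srs = s²/n = 454.1/201 = 2.2592
deff = V_st / V_srs = 1.74324/2.2592 = 0.7716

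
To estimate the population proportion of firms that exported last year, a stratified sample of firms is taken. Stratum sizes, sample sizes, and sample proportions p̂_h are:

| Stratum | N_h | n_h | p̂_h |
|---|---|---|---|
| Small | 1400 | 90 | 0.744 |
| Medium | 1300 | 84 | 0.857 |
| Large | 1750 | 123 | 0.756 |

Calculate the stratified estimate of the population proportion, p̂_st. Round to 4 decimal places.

N = 4450; stratum weights W_h = N_h/N.
p̂_st = Σ W_h p̂_h = (1400·0.744 + 1300·0.857 + 1750·0.756)/4450 = 0.78173

p̂_st ≈ 0.7817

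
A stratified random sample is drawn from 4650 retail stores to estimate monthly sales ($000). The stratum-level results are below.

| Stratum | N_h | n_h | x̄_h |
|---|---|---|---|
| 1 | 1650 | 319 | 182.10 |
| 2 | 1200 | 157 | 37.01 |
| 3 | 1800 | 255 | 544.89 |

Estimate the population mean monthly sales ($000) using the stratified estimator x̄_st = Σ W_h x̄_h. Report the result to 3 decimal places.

x̄_st ≈ 285.092

N = Σ N_h = 4650. Stratum weights W_h = N_h/N.
x̄_st = (1650·182.10 + 1200·37.01 + 1800·544.89) / 4650 = 285.09226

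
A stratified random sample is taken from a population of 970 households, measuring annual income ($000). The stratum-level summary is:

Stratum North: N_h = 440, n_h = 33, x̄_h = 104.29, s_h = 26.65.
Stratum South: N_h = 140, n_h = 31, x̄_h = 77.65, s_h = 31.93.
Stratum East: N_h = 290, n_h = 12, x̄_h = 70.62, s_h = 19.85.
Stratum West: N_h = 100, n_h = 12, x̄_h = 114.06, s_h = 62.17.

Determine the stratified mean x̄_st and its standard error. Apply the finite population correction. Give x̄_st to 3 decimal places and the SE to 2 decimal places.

x̄_st ≈ 91.386, SE ≈ 3.23

x̄_st = Σ W_h x̄_h = (440·104.29 + 140·77.65 + 290·70.62 + 100·114.06)/970 = 91.38598
V̂(x̄_st) = Σ W_h² (1 − n_h/N_h) s_h²/n_h, with W_h = N_h/N and N = 970:
  stratum North: (440/970)²·(1 − 33/440)·26.65²/33 = 4.09623
  stratum South: (140/970)²·(1 − 31/140)·31.93²/31 = 0.533393
  stratum East: (290/970)²·(1 − 12/290)·19.85²/12 = 2.81345
  stratum West: (100/970)²·(1 − 12/100)·62.17²/12 = 3.01245
V̂(x̄_st) = 10.4555
SE(x̄_st) = √10.4555 = 3.2335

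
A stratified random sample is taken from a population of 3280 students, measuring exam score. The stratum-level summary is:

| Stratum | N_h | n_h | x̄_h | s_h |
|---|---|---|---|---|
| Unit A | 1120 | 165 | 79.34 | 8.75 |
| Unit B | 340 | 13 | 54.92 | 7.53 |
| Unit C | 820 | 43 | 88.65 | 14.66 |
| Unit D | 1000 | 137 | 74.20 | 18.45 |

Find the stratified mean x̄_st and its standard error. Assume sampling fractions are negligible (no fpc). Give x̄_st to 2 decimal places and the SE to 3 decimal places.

x̄_st ≈ 77.57, SE ≈ 0.803

x̄_st = Σ W_h x̄_h = (1120·79.34 + 340·54.92 + 820·88.65 + 1000·74.20)/3280 = 77.56909
V̂(x̄_st) = Σ W_h² s_h²/n_h, with W_h = N_h/N and N = 3280:
  stratum Unit A: (1120/3280)²·8.75²/165 = 0.0541029
  stratum Unit B: (340/3280)²·7.53²/13 = 0.0468659
  stratum Unit C: (820/3280)²·14.66²/43 = 0.312377
  stratum Unit D: (1000/3280)²·18.45²/137 = 0.230953
V̂(x̄_st) = 0.6443
SE(x̄_st) = √0.6443 = 0.802683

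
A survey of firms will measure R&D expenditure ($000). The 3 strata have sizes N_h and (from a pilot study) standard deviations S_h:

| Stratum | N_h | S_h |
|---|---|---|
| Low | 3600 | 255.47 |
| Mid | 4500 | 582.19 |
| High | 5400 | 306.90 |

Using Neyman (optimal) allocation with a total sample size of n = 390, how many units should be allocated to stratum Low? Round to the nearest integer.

Neyman allocation: n_h = n · N_h S_h / Σ N_i S_i, with n = 390.
  stratum Low: N_h·S_h = 3600·255.47 = 919692.00
  stratum Mid: N_h·S_h = 4500·582.19 = 2619855.00
  stratum High: N_h·S_h = 5400·306.90 = 1657260.00
Σ N_h S_h = 5196807.00
n for stratum Low = 390·919692.00/5196807.00 = 69.019 → 69

69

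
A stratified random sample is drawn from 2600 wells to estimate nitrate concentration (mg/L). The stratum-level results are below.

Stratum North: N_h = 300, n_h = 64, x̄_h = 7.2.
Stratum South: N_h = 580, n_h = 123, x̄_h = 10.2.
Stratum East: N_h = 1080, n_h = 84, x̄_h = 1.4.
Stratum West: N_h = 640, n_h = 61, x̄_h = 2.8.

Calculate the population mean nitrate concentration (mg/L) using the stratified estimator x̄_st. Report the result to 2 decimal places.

N = Σ N_h = 2600. Stratum weights W_h = N_h/N.
x̄_st = (300·7.2 + 580·10.2 + 1080·1.4 + 640·2.8) / 2600 = 4.3769

x̄_st ≈ 4.38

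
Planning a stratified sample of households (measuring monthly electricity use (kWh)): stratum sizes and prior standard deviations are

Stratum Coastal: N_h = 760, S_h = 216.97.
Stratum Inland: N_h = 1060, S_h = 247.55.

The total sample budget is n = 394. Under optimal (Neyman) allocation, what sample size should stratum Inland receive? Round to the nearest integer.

242

Neyman allocation: n_h = n · N_h S_h / Σ N_i S_i, with n = 394.
  stratum Coastal: N_h·S_h = 760·216.97 = 164897.20
  stratum Inland: N_h·S_h = 1060·247.55 = 262403.00
Σ N_h S_h = 427300.20
n for stratum Inland = 394·262403.00/427300.20 = 241.954 → 242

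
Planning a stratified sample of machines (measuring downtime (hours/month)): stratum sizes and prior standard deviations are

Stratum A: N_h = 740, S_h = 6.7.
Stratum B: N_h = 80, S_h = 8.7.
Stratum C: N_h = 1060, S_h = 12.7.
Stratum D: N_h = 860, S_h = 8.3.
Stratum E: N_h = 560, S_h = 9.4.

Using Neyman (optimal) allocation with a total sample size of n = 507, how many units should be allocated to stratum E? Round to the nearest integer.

Neyman allocation: n_h = n · N_h S_h / Σ N_i S_i, with n = 507.
  stratum A: N_h·S_h = 740·6.7 = 4958.00
  stratum B: N_h·S_h = 80·8.7 = 696.00
  stratum C: N_h·S_h = 1060·12.7 = 13462.00
  stratum D: N_h·S_h = 860·8.3 = 7138.00
  stratum E: N_h·S_h = 560·9.4 = 5264.00
Σ N_h S_h = 31518.00
n for stratum E = 507·5264.00/31518.00 = 84.677 → 85

85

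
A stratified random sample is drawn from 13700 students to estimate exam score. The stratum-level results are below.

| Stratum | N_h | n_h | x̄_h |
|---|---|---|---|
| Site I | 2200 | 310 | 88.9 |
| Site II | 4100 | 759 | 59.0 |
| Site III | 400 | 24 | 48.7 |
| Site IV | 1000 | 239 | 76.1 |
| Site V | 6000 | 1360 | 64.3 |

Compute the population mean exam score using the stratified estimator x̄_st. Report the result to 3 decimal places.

N = Σ N_h = 13700. Stratum weights W_h = N_h/N.
x̄_st = (2200·88.9 + 4100·59.0 + 400·48.7 + 1000·76.1 + 6000·64.3) / 13700 = 67.07007

x̄_st ≈ 67.070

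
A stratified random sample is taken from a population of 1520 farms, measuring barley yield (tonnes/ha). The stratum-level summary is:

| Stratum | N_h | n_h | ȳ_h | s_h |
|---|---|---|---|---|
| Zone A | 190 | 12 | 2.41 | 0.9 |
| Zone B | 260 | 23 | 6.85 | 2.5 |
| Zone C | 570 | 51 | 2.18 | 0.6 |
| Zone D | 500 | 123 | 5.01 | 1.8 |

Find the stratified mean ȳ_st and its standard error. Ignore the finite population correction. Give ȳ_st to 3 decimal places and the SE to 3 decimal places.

ȳ_st = Σ W_h ȳ_h = (190·2.41 + 260·6.85 + 570·2.18 + 500·5.01)/1520 = 3.93849
V̂(ȳ_st) = Σ W_h² s_h²/n_h, with W_h = N_h/N and N = 1520:
  stratum Zone A: (190/1520)²·0.9²/12 = 0.00105469
  stratum Zone B: (260/1520)²·2.5²/23 = 0.00795082
  stratum Zone C: (570/1520)²·0.6²/51 = 0.000992647
  stratum Zone D: (500/1520)²·1.8²/123 = 0.00285031
V̂(ȳ_st) = 0.0128485
SE(ȳ_st) = √0.0128485 = 0.113351

ȳ_st ≈ 3.938, SE ≈ 0.113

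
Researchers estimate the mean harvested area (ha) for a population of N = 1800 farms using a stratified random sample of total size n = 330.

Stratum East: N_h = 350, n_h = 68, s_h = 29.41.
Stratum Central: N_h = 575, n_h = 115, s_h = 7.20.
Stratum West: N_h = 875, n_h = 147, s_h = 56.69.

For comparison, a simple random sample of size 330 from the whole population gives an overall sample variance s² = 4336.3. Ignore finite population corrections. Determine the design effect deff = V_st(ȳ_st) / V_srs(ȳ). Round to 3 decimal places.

V̂(ȳ_st) = Σ W_h² s_h²/n_h, with W_h = N_h/N and N = 1800:
  stratum East: (350/1800)²·29.41²/68 = 0.480919
  stratum Central: (575/1800)²·7.20²/115 = 0.046
  stratum West: (875/1800)²·56.69²/147 = 5.16615
V_st = 5.69307
V_srs = s²/n = 4336.3/330 = 13.1403
deff = V_st / V_srs = 5.69307/13.1403 = 0.4333

deff ≈ 0.433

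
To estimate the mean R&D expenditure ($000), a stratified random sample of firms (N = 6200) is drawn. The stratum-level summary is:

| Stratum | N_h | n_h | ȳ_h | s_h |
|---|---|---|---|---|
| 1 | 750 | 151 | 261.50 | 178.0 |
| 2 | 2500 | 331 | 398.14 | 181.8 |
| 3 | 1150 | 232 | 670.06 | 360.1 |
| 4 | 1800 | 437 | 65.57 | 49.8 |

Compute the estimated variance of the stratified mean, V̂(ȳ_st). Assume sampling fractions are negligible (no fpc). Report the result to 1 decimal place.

V̂(ȳ_st) = Σ W_h² s_h²/n_h, with W_h = N_h/N and N = 6200:
  stratum 1: (750/6200)²·178.0²/151 = 3.07045
  stratum 2: (2500/6200)²·181.8²/331 = 16.2352
  stratum 3: (1150/6200)²·360.1²/232 = 19.2296
  stratum 4: (1800/6200)²·49.8²/437 = 0.478342
V̂(ȳ_st) = 39.0136

V̂(ȳ_st) ≈ 39.0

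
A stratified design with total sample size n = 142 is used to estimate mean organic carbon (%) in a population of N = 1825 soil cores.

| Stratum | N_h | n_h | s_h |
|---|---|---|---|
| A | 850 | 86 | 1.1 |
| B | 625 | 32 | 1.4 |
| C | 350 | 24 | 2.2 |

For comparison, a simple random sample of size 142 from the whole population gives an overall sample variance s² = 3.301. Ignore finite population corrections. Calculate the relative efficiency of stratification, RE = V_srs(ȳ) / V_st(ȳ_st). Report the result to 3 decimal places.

RE ≈ 1.317

V̂(ȳ_st) = Σ W_h² s_h²/n_h, with W_h = N_h/N and N = 1825:
  stratum A: (850/1825)²·1.1²/86 = 0.0030521
  stratum B: (625/1825)²·1.4²/32 = 0.00718357
  stratum C: (350/1825)²·2.2²/24 = 0.00741728
V_st = 0.0176529
V_srs = s²/n = 3.301/142 = 0.0232465
Relative efficiency = V_srs / V_st = 0.0232465/0.0176529 = 1.3169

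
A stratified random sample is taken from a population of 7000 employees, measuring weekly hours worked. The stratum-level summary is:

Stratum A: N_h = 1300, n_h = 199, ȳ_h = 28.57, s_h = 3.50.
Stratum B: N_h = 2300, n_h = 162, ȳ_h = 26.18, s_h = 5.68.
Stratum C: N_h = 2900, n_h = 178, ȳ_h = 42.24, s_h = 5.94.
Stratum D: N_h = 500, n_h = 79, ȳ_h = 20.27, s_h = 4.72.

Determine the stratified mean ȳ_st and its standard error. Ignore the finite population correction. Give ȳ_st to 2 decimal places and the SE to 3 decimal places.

ȳ_st ≈ 32.86, SE ≈ 0.243

ȳ_st = Σ W_h ȳ_h = (1300·28.57 + 2300·26.18 + 2900·42.24 + 500·20.27)/7000 = 32.85514
V̂(ȳ_st) = Σ W_h² s_h²/n_h, with W_h = N_h/N and N = 7000:
  stratum A: (1300/7000)²·3.50²/199 = 0.00212312
  stratum B: (2300/7000)²·5.68²/162 = 0.0215001
  stratum C: (2900/7000)²·5.94²/178 = 0.0340214
  stratum D: (500/7000)²·4.72²/79 = 0.0014388
V̂(ȳ_st) = 0.0590835
SE(ȳ_st) = √0.0590835 = 0.243071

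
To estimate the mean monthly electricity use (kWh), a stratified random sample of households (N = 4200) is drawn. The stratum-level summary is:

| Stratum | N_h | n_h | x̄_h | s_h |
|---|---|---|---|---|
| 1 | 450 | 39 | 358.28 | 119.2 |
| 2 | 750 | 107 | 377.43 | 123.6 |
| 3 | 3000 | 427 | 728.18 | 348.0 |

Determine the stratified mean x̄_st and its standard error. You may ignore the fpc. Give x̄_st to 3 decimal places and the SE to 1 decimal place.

x̄_st ≈ 625.914, SE ≈ 12.4

x̄_st = Σ W_h x̄_h = (450·358.28 + 750·377.43 + 3000·728.18)/4200 = 625.91393
V̂(x̄_st) = Σ W_h² s_h²/n_h, with W_h = N_h/N and N = 4200:
  stratum 1: (450/4200)²·119.2²/39 = 4.18229
  stratum 2: (750/4200)²·123.6²/107 = 4.55278
  stratum 3: (3000/4200)²·348.0²/427 = 144.702
V̂(x̄_st) = 153.437
SE(x̄_st) = √153.437 = 12.387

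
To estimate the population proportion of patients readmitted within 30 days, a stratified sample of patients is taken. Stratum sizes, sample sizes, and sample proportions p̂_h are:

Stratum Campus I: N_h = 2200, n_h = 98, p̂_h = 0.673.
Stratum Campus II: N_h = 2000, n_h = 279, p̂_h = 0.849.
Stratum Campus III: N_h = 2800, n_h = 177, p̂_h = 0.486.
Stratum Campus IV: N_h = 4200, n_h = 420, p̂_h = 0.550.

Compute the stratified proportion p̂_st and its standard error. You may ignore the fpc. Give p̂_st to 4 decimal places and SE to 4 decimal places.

N = 11200; stratum weights W_h = N_h/N.
p̂_st = Σ W_h p̂_h = (2200·0.673 + 2000·0.849 + 2800·0.486 + 4200·0.550)/11200 = 0.61155
V̂(p̂_st) = Σ W_h² p̂_h(1−p̂_h)/(n_h−1):
  stratum Campus I: (2200/11200)²·0.673·0.327/97 = 8.75388e-05
  stratum Campus II: (2000/11200)²·0.849·0.151/278 = 1.4705e-05
  stratum Campus III: (2800/11200)²·0.486·0.514/176 = 8.87088e-05
  stratum Campus IV: (4200/11200)²·0.550·0.450/419 = 8.30661e-05
V̂(p̂_st) = 0.000274019; SE = √V̂ = 0.0165535

p̂_st ≈ 0.6116, SE ≈ 0.0166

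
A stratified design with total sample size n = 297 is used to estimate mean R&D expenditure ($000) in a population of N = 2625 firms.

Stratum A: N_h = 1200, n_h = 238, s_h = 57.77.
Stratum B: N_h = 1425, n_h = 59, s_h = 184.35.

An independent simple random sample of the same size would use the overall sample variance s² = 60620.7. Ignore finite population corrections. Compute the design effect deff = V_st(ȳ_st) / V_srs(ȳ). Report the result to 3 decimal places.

V̂(ȳ_st) = Σ W_h² s_h²/n_h, with W_h = N_h/N and N = 2625:
  stratum A: (1200/2625)²·57.77²/238 = 2.93043
  stratum B: (1425/2625)²·184.35²/59 = 169.748
V_st = 172.679
V_srs = s²/n = 60620.7/297 = 204.11
deff = V_st / V_srs = 172.679/204.11 = 0.8460

deff ≈ 0.846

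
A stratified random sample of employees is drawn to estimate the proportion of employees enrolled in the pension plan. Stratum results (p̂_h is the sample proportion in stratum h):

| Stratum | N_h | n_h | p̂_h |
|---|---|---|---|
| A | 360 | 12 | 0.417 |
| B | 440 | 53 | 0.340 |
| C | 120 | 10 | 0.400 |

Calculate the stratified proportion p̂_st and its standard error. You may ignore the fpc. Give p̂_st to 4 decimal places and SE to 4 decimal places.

p̂_st ≈ 0.3780, SE ≈ 0.0695

N = 920; stratum weights W_h = N_h/N.
p̂_st = Σ W_h p̂_h = (360·0.417 + 440·0.340 + 120·0.400)/920 = 0.37796
V̂(p̂_st) = Σ W_h² p̂_h(1−p̂_h)/(n_h−1):
  stratum A: (360/920)²·0.417·0.583/11 = 0.00338409
  stratum B: (440/920)²·0.340·0.660/52 = 0.000987073
  stratum C: (120/920)²·0.400·0.600/9 = 0.000453686
V̂(p̂_st) = 0.00482484; SE = √V̂ = 0.0694611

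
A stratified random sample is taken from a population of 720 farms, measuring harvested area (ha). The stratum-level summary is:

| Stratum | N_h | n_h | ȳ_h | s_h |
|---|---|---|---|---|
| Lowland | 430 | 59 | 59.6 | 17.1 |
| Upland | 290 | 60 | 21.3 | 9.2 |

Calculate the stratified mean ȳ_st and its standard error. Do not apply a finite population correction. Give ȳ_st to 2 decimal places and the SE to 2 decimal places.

ȳ_st ≈ 44.17, SE ≈ 1.41

ȳ_st = Σ W_h ȳ_h = (430·59.6 + 290·21.3)/720 = 44.17361
V̂(ȳ_st) = Σ W_h² s_h²/n_h, with W_h = N_h/N and N = 720:
  stratum Lowland: (430/720)²·17.1²/59 = 1.76771
  stratum Upland: (290/720)²·9.2²/60 = 0.228852
V̂(ȳ_st) = 1.99657
SE(ȳ_st) = √1.99657 = 1.413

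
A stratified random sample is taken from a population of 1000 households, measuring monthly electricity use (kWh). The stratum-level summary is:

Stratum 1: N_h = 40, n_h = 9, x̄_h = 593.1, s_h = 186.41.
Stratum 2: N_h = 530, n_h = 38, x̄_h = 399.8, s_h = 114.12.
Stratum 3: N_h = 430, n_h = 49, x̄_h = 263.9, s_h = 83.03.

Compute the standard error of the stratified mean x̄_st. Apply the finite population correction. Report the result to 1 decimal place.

V̂(x̄_st) = Σ W_h² (1 − n_h/N_h) s_h²/n_h, with W_h = N_h/N and N = 1000:
  stratum 1: (40/1000)²·(1 − 9/40)·186.41²/9 = 4.7876
  stratum 2: (530/1000)²·(1 − 38/530)·114.12²/38 = 89.3678
  stratum 3: (430/1000)²·(1 − 49/430)·83.03²/49 = 23.0498
V̂(x̄_st) = 117.205
SE(x̄_st) = √117.205 = 10.8261

SE(x̄_st) ≈ 10.8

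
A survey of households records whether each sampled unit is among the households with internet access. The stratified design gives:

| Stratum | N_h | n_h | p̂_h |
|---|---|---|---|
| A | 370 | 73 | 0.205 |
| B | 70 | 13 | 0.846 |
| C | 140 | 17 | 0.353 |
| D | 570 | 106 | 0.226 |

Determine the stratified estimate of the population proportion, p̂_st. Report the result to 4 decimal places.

N = 1150; stratum weights W_h = N_h/N.
p̂_st = Σ W_h p̂_h = (370·0.205 + 70·0.846 + 140·0.353 + 570·0.226)/1150 = 0.27244

p̂_st ≈ 0.2724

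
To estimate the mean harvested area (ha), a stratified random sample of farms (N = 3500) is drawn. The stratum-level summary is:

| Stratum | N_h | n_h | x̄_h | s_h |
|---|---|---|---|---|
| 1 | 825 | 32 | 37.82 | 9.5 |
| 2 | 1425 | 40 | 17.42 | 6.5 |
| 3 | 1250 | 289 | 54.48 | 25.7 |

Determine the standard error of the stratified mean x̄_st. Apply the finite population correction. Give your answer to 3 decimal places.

SE(x̄_st) ≈ 0.738

V̂(x̄_st) = Σ W_h² (1 − n_h/N_h) s_h²/n_h, with W_h = N_h/N and N = 3500:
  stratum 1: (825/3500)²·(1 − 32/825)·9.5²/32 = 0.150622
  stratum 2: (1425/3500)²·(1 − 40/1425)·6.5²/40 = 0.170175
  stratum 3: (1250/3500)²·(1 − 289/1250)·25.7²/289 = 0.224112
V̂(x̄_st) = 0.544909
SE(x̄_st) = √0.544909 = 0.73818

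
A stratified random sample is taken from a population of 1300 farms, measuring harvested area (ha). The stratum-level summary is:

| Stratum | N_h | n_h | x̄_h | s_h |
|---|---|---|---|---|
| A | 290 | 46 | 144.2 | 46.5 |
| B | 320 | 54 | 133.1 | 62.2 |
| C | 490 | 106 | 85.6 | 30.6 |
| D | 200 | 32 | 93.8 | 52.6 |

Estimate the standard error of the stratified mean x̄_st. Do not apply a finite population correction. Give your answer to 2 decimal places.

SE(x̄_st) ≈ 3.16

V̂(x̄_st) = Σ W_h² s_h²/n_h, with W_h = N_h/N and N = 1300:
  stratum A: (290/1300)²·46.5²/46 = 2.33915
  stratum B: (320/1300)²·62.2²/54 = 4.3411
  stratum C: (490/1300)²·30.6²/106 = 1.255
  stratum D: (200/1300)²·52.6²/32 = 2.04642
V̂(x̄_st) = 9.98167
SE(x̄_st) = √9.98167 = 3.15938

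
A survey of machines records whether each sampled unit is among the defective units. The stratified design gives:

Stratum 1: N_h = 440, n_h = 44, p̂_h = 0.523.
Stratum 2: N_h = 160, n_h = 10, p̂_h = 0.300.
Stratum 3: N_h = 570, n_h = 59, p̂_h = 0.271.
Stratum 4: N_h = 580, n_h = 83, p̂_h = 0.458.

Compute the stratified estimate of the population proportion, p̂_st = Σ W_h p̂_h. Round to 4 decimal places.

p̂_st ≈ 0.3990

N = 1750; stratum weights W_h = N_h/N.
p̂_st = Σ W_h p̂_h = (440·0.523 + 160·0.300 + 570·0.271 + 580·0.458)/1750 = 0.39899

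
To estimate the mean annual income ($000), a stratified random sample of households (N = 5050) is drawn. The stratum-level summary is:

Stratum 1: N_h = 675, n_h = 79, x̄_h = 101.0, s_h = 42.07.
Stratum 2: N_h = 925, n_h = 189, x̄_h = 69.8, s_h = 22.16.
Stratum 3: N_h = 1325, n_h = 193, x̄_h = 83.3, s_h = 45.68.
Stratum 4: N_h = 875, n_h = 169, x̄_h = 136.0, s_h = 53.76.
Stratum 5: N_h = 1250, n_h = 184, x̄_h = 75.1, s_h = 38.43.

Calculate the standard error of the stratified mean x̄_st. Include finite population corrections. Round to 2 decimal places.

V̂(x̄_st) = Σ W_h² (1 − n_h/N_h) s_h²/n_h, with W_h = N_h/N and N = 5050:
  stratum 1: (675/5050)²·(1 − 79/675)·42.07²/79 = 0.353415
  stratum 2: (925/5050)²·(1 − 189/925)·22.16²/189 = 0.0693609
  stratum 3: (1325/5050)²·(1 − 193/1325)·45.68²/193 = 0.635879
  stratum 4: (875/5050)²·(1 − 169/875)·53.76²/169 = 0.414249
  stratum 5: (1250/5050)²·(1 − 184/1250)·38.43²/184 = 0.41938
V̂(x̄_st) = 1.89228
SE(x̄_st) = √1.89228 = 1.3756

SE(x̄_st) ≈ 1.38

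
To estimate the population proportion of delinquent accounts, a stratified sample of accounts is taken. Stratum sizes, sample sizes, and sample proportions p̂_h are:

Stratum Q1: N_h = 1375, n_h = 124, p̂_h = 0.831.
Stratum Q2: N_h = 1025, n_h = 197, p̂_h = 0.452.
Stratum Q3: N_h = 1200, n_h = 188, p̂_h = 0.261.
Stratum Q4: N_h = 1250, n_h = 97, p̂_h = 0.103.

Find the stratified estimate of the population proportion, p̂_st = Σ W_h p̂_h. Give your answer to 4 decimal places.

p̂_st ≈ 0.4222

N = 4850; stratum weights W_h = N_h/N.
p̂_st = Σ W_h p̂_h = (1375·0.831 + 1025·0.452 + 1200·0.261 + 1250·0.103)/4850 = 0.42224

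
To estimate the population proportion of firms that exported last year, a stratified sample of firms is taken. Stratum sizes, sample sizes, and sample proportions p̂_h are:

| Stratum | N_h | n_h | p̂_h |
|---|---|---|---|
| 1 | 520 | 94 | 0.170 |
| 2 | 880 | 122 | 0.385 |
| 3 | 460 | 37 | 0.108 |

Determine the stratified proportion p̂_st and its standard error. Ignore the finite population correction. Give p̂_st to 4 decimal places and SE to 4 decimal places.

N = 1860; stratum weights W_h = N_h/N.
p̂_st = Σ W_h p̂_h = (520·0.170 + 880·0.385 + 460·0.108)/1860 = 0.25639
V̂(p̂_st) = Σ W_h² p̂_h(1−p̂_h)/(n_h−1):
  stratum 1: (520/1860)²·0.170·0.830/93 = 0.000118584
  stratum 2: (880/1860)²·0.385·0.615/121 = 0.000438016
  stratum 3: (460/1860)²·0.108·0.892/36 = 0.000163673
V̂(p̂_st) = 0.000720272; SE = √V̂ = 0.0268379

p̂_st ≈ 0.2564, SE ≈ 0.0268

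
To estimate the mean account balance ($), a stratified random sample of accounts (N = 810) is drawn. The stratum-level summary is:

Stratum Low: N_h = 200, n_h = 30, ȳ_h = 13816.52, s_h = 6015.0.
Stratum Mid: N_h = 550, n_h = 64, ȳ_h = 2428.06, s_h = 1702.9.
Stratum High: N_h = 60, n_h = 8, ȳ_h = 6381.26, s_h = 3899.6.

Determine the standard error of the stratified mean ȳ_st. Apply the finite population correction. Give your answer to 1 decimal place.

SE(ȳ_st) ≈ 300.0

V̂(ȳ_st) = Σ W_h² (1 − n_h/N_h) s_h²/n_h, with W_h = N_h/N and N = 810:
  stratum Low: (200/810)²·(1 − 30/200)·6015.0²/30 = 62497
  stratum Mid: (550/810)²·(1 − 64/550)·1702.9²/64 = 18459.8
  stratum High: (60/810)²·(1 − 8/60)·3899.6²/8 = 9039.3
V̂(ȳ_st) = 89996.1
SE(ȳ_st) = √89996.1 = 299.993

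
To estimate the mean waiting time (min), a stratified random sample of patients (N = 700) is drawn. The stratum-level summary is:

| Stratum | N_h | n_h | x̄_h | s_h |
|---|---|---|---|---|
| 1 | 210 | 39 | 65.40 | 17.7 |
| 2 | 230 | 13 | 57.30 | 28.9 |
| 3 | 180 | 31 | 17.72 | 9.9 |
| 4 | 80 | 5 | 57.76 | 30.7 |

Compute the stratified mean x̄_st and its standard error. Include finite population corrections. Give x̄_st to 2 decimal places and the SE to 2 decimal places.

x̄_st = Σ W_h x̄_h = (210·65.40 + 230·57.30 + 180·17.72 + 80·57.76)/700 = 49.60486
V̂(x̄_st) = Σ W_h² (1 − n_h/N_h) s_h²/n_h, with W_h = N_h/N and N = 700:
  stratum 1: (210/700)²·(1 − 39/210)·17.7²/39 = 0.58871
  stratum 2: (230/700)²·(1 − 13/230)·28.9²/13 = 6.54401
  stratum 3: (180/700)²·(1 − 31/180)·9.9²/31 = 0.17305
  stratum 4: (80/700)²·(1 − 5/80)·30.7²/5 = 2.30814
V̂(x̄_st) = 9.61391
SE(x̄_st) = √9.61391 = 3.10063

x̄_st ≈ 49.60, SE ≈ 3.10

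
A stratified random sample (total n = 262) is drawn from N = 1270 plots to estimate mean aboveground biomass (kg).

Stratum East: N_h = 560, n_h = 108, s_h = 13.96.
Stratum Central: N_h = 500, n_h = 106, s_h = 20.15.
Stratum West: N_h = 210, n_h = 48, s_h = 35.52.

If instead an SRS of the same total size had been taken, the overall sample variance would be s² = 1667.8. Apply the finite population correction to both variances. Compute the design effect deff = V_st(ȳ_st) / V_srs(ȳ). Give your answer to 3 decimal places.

V̂(ȳ_st) = Σ W_h² (1 − n_h/N_h) s_h²/n_h, with W_h = N_h/N and N = 1270:
  stratum East: (560/1270)²·(1 − 108/560)·13.96²/108 = 0.283182
  stratum Central: (500/1270)²·(1 − 106/500)·20.15²/106 = 0.467846
  stratum West: (210/1270)²·(1 − 48/210)·35.52²/48 = 0.554411
V_st = 1.30544
V_srs = (1 − 262/1270)·1667.8/262 = 5.05242
deff = V_st / V_srs = 1.30544/5.05242 = 0.2584

deff ≈ 0.258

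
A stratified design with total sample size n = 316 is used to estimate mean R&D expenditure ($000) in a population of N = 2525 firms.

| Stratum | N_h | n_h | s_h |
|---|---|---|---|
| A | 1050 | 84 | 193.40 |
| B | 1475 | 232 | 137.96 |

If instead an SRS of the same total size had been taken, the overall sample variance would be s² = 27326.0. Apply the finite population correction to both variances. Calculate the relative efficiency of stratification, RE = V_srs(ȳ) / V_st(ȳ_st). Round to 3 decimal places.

RE ≈ 0.801

V̂(ȳ_st) = Σ W_h² (1 − n_h/N_h) s_h²/n_h, with W_h = N_h/N and N = 2525:
  stratum A: (1050/2525)²·(1 − 84/1050)·193.40²/84 = 70.8398
  stratum B: (1475/2525)²·(1 − 232/1475)·137.96²/232 = 23.5917
V_st = 94.4315
V_srs = (1 − 316/2525)·27326.0/316 = 75.6525
Relative efficiency = V_srs / V_st = 75.6525/94.4315 = 0.8011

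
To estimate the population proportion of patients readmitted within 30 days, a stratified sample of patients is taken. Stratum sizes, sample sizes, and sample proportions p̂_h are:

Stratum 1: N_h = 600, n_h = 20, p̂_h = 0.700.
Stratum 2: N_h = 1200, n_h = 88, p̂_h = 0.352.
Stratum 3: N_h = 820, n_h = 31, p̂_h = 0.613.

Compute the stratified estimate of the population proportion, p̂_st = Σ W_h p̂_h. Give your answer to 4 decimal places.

p̂_st ≈ 0.5134

N = 2620; stratum weights W_h = N_h/N.
p̂_st = Σ W_h p̂_h = (600·0.700 + 1200·0.352 + 820·0.613)/2620 = 0.51338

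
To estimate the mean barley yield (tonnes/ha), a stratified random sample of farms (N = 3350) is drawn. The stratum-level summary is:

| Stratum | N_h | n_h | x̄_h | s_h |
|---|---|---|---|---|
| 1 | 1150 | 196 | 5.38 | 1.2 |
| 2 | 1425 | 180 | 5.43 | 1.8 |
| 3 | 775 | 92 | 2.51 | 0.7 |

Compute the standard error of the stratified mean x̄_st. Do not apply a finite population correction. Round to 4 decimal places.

SE(x̄_st) ≈ 0.0664

V̂(x̄_st) = Σ W_h² s_h²/n_h, with W_h = N_h/N and N = 3350:
  stratum 1: (1150/3350)²·1.2²/196 = 0.00086579
  stratum 2: (1425/3350)²·1.8²/180 = 0.00325696
  stratum 3: (775/3350)²·0.7²/92 = 0.000285051
V̂(x̄_st) = 0.0044078
SE(x̄_st) = √0.0044078 = 0.0663913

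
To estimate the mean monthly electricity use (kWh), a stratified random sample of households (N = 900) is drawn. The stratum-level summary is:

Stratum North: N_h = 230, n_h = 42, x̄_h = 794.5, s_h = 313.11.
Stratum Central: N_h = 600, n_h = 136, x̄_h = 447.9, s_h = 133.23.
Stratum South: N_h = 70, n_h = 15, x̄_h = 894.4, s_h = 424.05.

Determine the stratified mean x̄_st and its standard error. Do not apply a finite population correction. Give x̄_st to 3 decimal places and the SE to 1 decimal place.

x̄_st = Σ W_h x̄_h = (230·794.5 + 600·447.9 + 70·894.4)/900 = 571.20333
V̂(x̄_st) = Σ W_h² s_h²/n_h, with W_h = N_h/N and N = 900:
  stratum North: (230/900)²·313.11²/42 = 152.446
  stratum Central: (600/900)²·133.23²/136 = 58.0073
  stratum South: (70/900)²·424.05²/15 = 72.5194
V̂(x̄_st) = 282.972
SE(x̄_st) = √282.972 = 16.8218

x̄_st ≈ 571.203, SE ≈ 16.8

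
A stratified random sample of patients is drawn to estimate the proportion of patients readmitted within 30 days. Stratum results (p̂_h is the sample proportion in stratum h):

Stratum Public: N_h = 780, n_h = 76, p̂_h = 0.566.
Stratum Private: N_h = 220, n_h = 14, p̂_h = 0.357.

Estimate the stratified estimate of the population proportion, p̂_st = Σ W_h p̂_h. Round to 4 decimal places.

p̂_st ≈ 0.5200

N = 1000; stratum weights W_h = N_h/N.
p̂_st = Σ W_h p̂_h = (780·0.566 + 220·0.357)/1000 = 0.52002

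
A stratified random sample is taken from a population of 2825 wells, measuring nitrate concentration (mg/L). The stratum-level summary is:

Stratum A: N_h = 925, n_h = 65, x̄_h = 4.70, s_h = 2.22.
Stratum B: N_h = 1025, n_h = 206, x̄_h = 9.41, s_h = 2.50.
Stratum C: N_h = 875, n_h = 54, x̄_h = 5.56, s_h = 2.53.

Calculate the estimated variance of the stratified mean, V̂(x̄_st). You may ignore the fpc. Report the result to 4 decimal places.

V̂(x̄_st) ≈ 0.0235

V̂(x̄_st) = Σ W_h² s_h²/n_h, with W_h = N_h/N and N = 2825:
  stratum A: (925/2825)²·2.22²/65 = 0.00812904
  stratum B: (1025/2825)²·2.50²/206 = 0.00399414
  stratum C: (875/2825)²·2.53²/54 = 0.0113717
V̂(x̄_st) = 0.0234949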